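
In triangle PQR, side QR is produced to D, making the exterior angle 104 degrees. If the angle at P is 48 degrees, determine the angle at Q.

angle Q = 104 - 48 = 56 degrees (exterior angle theorem).

56 degrees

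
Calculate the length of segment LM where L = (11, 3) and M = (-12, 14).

The horizontal distance is |-12 - 11| = 23 and the vertical distance is |14 - 3| = 11.
By the Pythagorean theorem, d = sqrt(23^2 + 11^2) = sqrt(650) = 5*sqrt(26).

5*sqrt(26)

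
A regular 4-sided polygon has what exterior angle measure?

Each exterior angle of a regular n-gon is 360 / n.
For n = 4: 360 / 4 = 90 degrees.

90 degrees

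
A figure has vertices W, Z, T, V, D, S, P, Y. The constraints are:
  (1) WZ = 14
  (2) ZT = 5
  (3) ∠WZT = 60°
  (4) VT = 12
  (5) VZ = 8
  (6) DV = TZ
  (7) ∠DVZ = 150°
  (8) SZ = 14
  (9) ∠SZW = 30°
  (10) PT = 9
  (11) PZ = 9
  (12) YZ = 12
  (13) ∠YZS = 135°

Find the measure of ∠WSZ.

Step 1: By the law of cosines on triangle SZW: SW² = 14² + 14² − 2·14·14·cos(30°) = 52.52, so SW ≈ 7.25.
Step 2: By the inverse law of cosines on triangle WSZ: cos(∠WSZ) = (7.25² + 14² − 14²) / (2·7.25·14) = 52.52/202.91 = 0.2588, so ∠WSZ = 75°.

Therefore, the measure of angle ∠WSZ = 75°.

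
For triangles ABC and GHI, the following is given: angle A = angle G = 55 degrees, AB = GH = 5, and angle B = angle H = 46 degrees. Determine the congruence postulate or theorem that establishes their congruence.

Consider the given information: angle A = angle G = 55 degrees, AB = GH = 5, and angle B = angle H = 46 degrees
This is not SSS or AAS: SSS requires all three pairs of sides, but we don't have that. AAS requires two angles and a non-included side.
The correct criterion is ASA. Two pairs of corresponding angles and the included side are equal (Angle-Side-Angle).

ASA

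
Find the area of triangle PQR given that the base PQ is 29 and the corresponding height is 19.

Area = (1/2) * base * height
Area = (1/2) * 29 * 19
Area = 551/2

551/2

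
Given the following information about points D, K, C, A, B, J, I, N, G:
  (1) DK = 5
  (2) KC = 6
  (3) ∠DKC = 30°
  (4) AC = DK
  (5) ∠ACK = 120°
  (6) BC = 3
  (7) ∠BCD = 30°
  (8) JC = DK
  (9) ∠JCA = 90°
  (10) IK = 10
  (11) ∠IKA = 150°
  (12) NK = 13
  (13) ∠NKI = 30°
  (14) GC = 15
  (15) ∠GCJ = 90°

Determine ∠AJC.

From the given relations: JC = DK = 5; AC = DK = 5.
Step 1: By the law of cosines on triangle JCA: JA² = 5² + 5² − 2·5·5·cos(90°) = 50, so JA = 5·√2.
Step 2: By the inverse law of cosines on triangle AJC: cos(∠AJC) = ((5·√2)² + 5² − 5²) / (2·5·√2·5) = 50/70.71 = 0.7071, so ∠AJC = 45°.

Therefore, the measure of angle ∠AJC = 45°.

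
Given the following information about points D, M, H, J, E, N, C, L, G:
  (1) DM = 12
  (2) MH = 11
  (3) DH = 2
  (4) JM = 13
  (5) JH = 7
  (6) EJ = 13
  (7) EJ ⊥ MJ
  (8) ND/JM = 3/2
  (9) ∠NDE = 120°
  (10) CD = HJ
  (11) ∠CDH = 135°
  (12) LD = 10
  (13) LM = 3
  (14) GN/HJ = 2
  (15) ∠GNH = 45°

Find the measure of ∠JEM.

Step 1: By the law of cosines on triangle EJM: EM² = 13² + 13² − 2·13·13·cos(90°) = 338, so EM = 13·√2.
Step 2: By the inverse law of cosines on triangle JEM: cos(∠JEM) = (13² + (13·√2)² − 13²) / (2·13·13·√2) = 338/478 = 0.7071, so ∠JEM = 45°.

Therefore, the measure of angle ∠JEM = 45°.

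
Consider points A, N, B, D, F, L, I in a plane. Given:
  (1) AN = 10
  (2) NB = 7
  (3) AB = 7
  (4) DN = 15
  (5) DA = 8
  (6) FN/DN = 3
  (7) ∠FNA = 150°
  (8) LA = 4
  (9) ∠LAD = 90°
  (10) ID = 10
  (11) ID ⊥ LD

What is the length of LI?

Step 1: By the law of cosines on triangle LAD: LD² = 4² + 8² − 2·4·8·cos(90°) = 80, so LD = 4·√5.
Step 2: By the law of cosines on triangle LDI: LI² = (4·√5)² + 10² − 2·4·√5·10·cos(90°) = 180, so LI = 6·√5.

Therefore, the length of LI = 6·√5.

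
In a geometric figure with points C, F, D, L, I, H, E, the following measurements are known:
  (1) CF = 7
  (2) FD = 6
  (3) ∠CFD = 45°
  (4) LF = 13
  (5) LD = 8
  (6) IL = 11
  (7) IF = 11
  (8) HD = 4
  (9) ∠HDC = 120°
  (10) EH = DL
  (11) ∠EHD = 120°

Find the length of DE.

From the given relations: EH = DL = 8.
Step 1: By the law of cosines on triangle DHE: DE² = 4² + 8² − 2·4·8·cos(120°) = 112, so DE = 4·√7.

Therefore, the length of DE = 4·√7.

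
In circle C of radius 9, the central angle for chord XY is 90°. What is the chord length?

Chord = 2(9) sin(45°) = 9*sqrt(2)

9*sqrt(2)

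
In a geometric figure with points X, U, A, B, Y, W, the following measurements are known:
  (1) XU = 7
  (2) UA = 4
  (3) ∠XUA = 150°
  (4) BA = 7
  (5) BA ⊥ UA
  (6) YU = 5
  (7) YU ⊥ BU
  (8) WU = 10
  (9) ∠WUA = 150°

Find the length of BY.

Step 1: By the law of cosines on triangle UAB: UB² = 4² + 7² − 2·4·7·cos(90°) = 65, so UB = √65.
Step 2: By the law of cosines on triangle BUY: BY² = √65² + 5² − 2·√65·5·cos(90°) = 90, so BY = 3·√10.

Therefore, the length of BY = 3·√10.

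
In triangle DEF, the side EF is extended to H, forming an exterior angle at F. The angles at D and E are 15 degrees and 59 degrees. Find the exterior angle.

By the exterior angle theorem, an exterior angle of a triangle equals the sum of the two remote interior angles.
Exterior angle = angle D + angle E
Exterior angle = 15 + 59 = 74 degrees

74 degrees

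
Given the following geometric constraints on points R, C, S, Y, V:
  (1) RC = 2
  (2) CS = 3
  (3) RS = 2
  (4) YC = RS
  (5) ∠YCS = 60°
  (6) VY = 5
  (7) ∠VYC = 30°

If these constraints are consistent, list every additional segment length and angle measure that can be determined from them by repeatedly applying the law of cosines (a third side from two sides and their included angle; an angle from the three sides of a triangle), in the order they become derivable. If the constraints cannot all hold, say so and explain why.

The constraints are consistent. Derivable facts, in order:
After 1 step:
- CV ≈ 3.42
- SY = √7
- ∠CRS = 97.18°
- ∠CSR = 41.41°
- ∠RCS = 41.41°
After 2 steps:
- ∠CSY = 40.89°
- ∠CVY = 17.01°
- ∠CYS = 79.11°
- ∠VCY = 132.99°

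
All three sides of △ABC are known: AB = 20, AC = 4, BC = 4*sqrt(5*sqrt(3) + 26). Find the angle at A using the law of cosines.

cos(A) = (20² + 4² - (4*sqrt(5*sqrt(3) + 26))²) / (2 × 20 × 4) = -sqrt(3)/2, so A = arccos(-sqrt(3)/2) = 150°.

150°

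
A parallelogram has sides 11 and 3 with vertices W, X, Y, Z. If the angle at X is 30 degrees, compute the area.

Area = a * b * sin(theta)
Area = 11 * 3 * sin(30 degrees)
Area = 33 * 1/2
Area = 33/2

33/2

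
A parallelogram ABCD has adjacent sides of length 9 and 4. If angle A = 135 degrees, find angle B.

Opposite sides of a parallelogram are parallel, so consecutive angles form co-interior angles on a transversal.
Co-interior angles sum to 180°, giving angle B = 180 - 135 = 45 degrees.

45 degrees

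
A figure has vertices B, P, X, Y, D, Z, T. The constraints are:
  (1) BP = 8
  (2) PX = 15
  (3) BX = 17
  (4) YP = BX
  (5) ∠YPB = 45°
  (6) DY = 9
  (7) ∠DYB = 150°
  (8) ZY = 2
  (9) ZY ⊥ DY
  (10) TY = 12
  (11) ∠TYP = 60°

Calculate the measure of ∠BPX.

Step 1: By the inverse law of cosines on triangle BPX: cos(∠BPX) = (8² + 15² − 17²) / (2·8·15) = 0/240 = 0, so ∠BPX = 90°.

Therefore, the measure of angle ∠BPX = 90°.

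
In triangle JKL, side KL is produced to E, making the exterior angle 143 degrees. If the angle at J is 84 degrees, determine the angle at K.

The exterior angle theorem states that an exterior angle equals the sum of the two non-adjacent interior angles.
So 143 = 84 + angle K, which gives angle K = 143 - 84 = 59 degrees.

59 degrees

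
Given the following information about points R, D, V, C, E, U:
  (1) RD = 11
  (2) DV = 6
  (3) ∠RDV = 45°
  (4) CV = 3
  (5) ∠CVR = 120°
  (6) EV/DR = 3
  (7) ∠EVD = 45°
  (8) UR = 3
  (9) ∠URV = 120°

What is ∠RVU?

Step 1: By the law of cosines on triangle VDR: VR² = 6² + 11² − 2·6·11·cos(45°) = 63.66, so VR ≈ 7.98.
Step 2: By the law of cosines on triangle VRU: VU² = 7.98² + 3² − 2·7.98·3·cos(120°) = 96.6, so VU ≈ 9.83.
Step 3: By the inverse law of cosines on triangle RVU: cos(∠RVU) = (7.98² + 9.83² − 3²) / (2·7.98·9.83) = 151.26/156.84 = 0.9644, so ∠RVU = 15.33°.

Therefore, the measure of angle ∠RVU = 15.33°.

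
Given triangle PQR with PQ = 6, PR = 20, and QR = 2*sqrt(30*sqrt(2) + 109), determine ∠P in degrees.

cos(P) = (6² + 20² - (2*sqrt(30*sqrt(2) + 109))²) / (2 × 6 × 20) = -sqrt(2)/2, so P = arccos(-sqrt(2)/2) = 135°.

135°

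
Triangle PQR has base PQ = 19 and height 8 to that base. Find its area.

Area = (1/2) * base * height
Area = (1/2) * 19 * 8
Area = 76

76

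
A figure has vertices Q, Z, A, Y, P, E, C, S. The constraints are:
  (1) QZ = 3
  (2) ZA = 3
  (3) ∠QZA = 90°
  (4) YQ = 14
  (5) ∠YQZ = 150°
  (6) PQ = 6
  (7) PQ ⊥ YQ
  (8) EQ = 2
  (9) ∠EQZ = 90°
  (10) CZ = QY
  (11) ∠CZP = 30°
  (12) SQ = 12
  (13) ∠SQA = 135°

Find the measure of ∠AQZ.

Step 1: By the law of cosines on triangle QZA: QA² = 3² + 3² − 2·3·3·cos(90°) = 18, so QA = 3·√2.
Step 2: By the inverse law of cosines on triangle AQZ: cos(∠AQZ) = ((3·√2)² + 3² − 3²) / (2·3·√2·3) = 18/25.46 = 0.7071, so ∠AQZ = 45°.

Therefore, the measure of angle ∠AQZ = 45°.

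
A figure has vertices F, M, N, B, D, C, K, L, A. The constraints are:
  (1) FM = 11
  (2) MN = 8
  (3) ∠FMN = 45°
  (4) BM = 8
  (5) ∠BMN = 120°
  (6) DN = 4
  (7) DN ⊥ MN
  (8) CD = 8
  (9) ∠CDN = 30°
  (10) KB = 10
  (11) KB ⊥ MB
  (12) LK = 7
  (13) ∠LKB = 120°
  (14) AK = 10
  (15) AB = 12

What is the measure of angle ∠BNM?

Step 1: By the law of cosines on triangle NMB: NB² = 8² + 8² − 2·8·8·cos(120°) = 192, so NB = 8·√3.
Step 2: By the inverse law of cosines on triangle BNM: cos(∠BNM) = ((8·√3)² + 8² − 8²) / (2·8·√3·8) = 192/221.7 = 0.866, so ∠BNM = 30°.

Therefore, the measure of angle ∠BNM = 30°.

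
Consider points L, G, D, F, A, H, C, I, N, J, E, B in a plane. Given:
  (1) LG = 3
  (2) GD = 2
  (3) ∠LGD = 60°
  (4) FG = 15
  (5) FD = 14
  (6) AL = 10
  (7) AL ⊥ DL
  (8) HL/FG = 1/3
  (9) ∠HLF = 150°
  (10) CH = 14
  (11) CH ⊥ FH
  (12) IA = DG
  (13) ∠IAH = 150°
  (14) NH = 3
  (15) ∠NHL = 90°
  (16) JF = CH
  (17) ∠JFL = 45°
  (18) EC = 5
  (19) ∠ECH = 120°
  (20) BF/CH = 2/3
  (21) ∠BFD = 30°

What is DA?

Step 1: By the law of cosines on triangle LGD: LD² = 3² + 2² − 2·3·2·cos(60°) = 7, so LD = √7.
Step 2: By the law of cosines on triangle DLA: DA² = √7² + 10² − 2·√7·10·cos(90°) = 107, so DA = √107.

Therefore, the length of DA = √107.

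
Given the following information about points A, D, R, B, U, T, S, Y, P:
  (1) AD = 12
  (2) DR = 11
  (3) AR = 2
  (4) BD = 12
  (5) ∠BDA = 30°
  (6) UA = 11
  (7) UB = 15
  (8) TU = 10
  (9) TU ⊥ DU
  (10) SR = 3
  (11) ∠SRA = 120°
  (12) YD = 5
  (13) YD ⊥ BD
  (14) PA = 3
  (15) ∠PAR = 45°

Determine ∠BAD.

Step 1: By the law of cosines on triangle ADB: AB² = 12² + 12² − 2·12·12·cos(30°) = 38.58, so AB ≈ 6.21.
Step 2: By the inverse law of cosines on triangle BAD: cos(∠BAD) = (6.21² + 12² − 12²) / (2·6.21·12) = 38.58/149.08 = 0.2588, so ∠BAD = 75°.

Therefore, the measure of angle ∠BAD = 75°.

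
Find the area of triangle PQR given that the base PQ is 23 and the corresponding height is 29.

Area = (1/2) * base * height
Area = (1/2) * 23 * 29
Area = 667/2

667/2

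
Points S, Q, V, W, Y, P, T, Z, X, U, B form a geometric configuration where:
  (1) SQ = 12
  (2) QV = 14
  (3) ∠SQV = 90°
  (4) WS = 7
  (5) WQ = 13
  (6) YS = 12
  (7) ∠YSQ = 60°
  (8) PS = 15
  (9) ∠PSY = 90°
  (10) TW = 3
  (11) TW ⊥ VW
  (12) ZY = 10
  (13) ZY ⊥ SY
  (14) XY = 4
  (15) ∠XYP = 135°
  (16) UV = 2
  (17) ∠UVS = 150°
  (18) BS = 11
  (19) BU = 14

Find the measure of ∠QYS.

Step 1: By the law of cosines on triangle YSQ: YQ² = 12² + 12² − 2·12·12·cos(60°) = 144, so YQ = 12.
Step 2: By the inverse law of cosines on triangle QYS: cos(∠QYS) = (12² + 12² − 12²) / (2·12·12) = 144/288 = 0.5, so ∠QYS = 60°.

Therefore, the measure of angle ∠QYS = 60°.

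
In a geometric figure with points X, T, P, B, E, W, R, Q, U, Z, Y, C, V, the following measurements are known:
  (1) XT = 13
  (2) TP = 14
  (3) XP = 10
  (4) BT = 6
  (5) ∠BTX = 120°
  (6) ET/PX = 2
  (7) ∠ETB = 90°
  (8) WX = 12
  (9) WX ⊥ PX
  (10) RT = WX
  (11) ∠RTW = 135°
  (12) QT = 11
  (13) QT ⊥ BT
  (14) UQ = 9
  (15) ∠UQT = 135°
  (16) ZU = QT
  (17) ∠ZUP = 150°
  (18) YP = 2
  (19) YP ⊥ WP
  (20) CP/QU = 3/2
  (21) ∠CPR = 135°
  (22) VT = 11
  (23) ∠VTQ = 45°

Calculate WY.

Step 1: By the law of cosines on triangle PXW: PW² = 10² + 12² − 2·10·12·cos(90°) = 244, so PW = 2·√61.
Step 2: By the law of cosines on triangle WPY: WY² = (2·√61)² + 2² − 2·2·√61·2·cos(90°) = 248, so WY = 2·√62.

Therefore, the length of WY = 2·√62.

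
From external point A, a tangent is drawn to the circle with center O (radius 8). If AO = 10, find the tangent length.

Let T be the point of tangency. Then OT ⊥ AT (radius ⊥ tangent).
In right triangle OTA: OA² = OT² + AT²
10² = 8² + AT²
AT² = 36, AT = 6

6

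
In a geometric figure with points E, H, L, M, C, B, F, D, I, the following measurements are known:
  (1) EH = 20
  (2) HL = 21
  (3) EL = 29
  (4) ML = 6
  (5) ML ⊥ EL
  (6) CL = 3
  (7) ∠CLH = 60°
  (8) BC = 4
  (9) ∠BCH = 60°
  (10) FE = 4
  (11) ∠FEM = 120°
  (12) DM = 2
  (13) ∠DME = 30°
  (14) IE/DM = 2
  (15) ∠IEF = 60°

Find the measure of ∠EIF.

From the given relations: IE = 2·DM = 2·2 = 4.
Step 1: By the law of cosines on triangle IEF: IF² = 4² + 4² − 2·4·4·cos(60°) = 16, so IF = 4.
Step 2: By the inverse law of cosines on triangle EIF: cos(∠EIF) = (4² + 4² − 4²) / (2·4·4) = 16/32 = 0.5, so ∠EIF = 60°.

Therefore, the measure of angle ∠EIF = 60°.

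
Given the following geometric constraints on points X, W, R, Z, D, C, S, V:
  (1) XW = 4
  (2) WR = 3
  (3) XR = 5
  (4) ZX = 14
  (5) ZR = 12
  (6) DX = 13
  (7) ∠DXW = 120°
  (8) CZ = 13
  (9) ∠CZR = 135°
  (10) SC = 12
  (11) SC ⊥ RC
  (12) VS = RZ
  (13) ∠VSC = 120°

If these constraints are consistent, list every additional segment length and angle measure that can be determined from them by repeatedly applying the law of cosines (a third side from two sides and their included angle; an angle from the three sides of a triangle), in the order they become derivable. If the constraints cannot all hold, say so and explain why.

The constraints are consistent. Derivable facts, in order:
After 1 step:
- CV = 12·√3
- RC ≈ 23.1
- WD ≈ 15.39
- ∠RWX = 90°
- ∠RXW = 36.87°
- ∠RXZ = 56.63°
- ∠RZX = 20.36°
- ∠WRX = 53.13°
- ∠XRZ = 103°
After 2 steps:
- RS ≈ 26.03
- ∠CRZ = 23.45°
- ∠CVS = 30°
- ∠DWX = 47°
- ∠RCZ = 21.55°
- ∠SCV = 30°
- ∠WDX = 13°
After 3 steps:
- ∠CRS = 27.45°
- ∠CSR = 62.55°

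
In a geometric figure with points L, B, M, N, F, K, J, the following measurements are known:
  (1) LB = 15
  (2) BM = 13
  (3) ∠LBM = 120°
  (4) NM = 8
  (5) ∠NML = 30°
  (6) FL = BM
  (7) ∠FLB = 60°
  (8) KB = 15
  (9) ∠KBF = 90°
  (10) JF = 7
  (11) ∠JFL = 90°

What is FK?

From the given relations: FL = BM = 13.
Step 1: By the law of cosines on triangle BLF: BF² = 15² + 13² − 2·15·13·cos(60°) = 199, so BF = √199.
Step 2: By the law of cosines on triangle FBK: FK² = √199² + 15² − 2·√199·15·cos(90°) = 424, so FK = 2·√106.

Therefore, the length of FK = 2·√106.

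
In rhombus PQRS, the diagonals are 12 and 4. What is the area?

Area = (12 * 4) / 2 = 48 / 2 = 24

24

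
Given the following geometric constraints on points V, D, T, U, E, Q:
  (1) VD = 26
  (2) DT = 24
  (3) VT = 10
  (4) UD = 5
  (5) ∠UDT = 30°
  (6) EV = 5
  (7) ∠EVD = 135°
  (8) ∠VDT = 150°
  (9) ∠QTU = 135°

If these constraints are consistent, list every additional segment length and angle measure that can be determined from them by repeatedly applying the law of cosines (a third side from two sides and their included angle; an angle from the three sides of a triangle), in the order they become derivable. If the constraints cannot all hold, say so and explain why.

These constraints are not satisfiable: (1), (2) and (3) fix all three sides of triangle VDT, so by the law of cosines cos(∠VDT) = (26² + 24² − 10²) / (2·26·24) = 0.9231, i.e. ∠VDT ≈ 22.62°, which contradicts (8) ∠VDT = 150°. No planar figure meets all of them, so nothing further can be derived.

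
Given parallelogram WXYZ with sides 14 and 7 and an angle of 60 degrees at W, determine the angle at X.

Opposite sides of a parallelogram are parallel, so consecutive angles form co-interior angles on a transversal.
Co-interior angles sum to 180°, giving angle X = 180 - 60 = 120 degrees.

120 degrees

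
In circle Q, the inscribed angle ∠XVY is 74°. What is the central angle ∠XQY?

By the inscribed angle theorem, the central angle is twice the inscribed angle.
Central angle = 2 × 74° = 148°

148°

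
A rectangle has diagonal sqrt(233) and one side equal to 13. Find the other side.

The diagonal of a rectangle forms a right triangle with the two sides.
Rearranging the Pythagorean theorem: missing side = sqrt(d^2 - known^2).
= sqrt(233 - 169) = sqrt(64) = 8.

8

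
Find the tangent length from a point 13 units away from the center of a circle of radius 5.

Let T be the point of tangency. Then CT ⊥ MT (radius ⊥ tangent).
In right triangle CTM: CM² = CT² + MT²
13² = 5² + MT²
MT² = 144, MT = 12

12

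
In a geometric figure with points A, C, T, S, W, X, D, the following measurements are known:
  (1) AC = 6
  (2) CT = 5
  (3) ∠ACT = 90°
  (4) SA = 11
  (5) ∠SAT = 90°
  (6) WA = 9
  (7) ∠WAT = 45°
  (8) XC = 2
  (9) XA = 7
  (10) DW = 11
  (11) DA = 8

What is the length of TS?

Step 1: By the law of cosines on triangle ACT: AT² = 6² + 5² − 2·6·5·cos(90°) = 61, so AT = √61.
Step 2: By the law of cosines on triangle TAS: TS² = √61² + 11² − 2·√61·11·cos(90°) = 182, so TS = √182.

Therefore, the length of TS = √182.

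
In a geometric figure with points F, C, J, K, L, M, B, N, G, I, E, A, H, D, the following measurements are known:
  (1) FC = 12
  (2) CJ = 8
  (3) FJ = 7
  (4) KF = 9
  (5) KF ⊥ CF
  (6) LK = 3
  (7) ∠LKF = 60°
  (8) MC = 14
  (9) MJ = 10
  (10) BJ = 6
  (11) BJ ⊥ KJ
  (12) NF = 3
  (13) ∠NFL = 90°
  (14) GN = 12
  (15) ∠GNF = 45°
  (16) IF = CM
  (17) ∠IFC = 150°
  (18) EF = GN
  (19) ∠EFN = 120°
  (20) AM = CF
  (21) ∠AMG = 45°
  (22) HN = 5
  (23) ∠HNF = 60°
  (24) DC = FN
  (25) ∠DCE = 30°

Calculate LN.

Step 1: By the law of cosines on triangle LKF: LF² = 3² + 9² − 2·3·9·cos(60°) = 63, so LF = 3·√7.
Step 2: By the law of cosines on triangle LFN: LN² = (3·√7)² + 3² − 2·3·√7·3·cos(90°) = 72, so LN = 6·√2.

Therefore, the length of LN = 6·√2.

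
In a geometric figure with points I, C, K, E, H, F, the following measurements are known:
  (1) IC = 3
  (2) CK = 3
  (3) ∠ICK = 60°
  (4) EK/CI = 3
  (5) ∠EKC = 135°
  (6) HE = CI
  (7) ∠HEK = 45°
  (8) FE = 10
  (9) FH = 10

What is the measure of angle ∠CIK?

Step 1: By the law of cosines on triangle ICK: IK² = 3² + 3² − 2·3·3·cos(60°) = 9, so IK = 3.
Step 2: By the inverse law of cosines on triangle CIK: cos(∠CIK) = (3² + 3² − 3²) / (2·3·3) = 9/18 = 0.5, so ∠CIK = 60°.

Therefore, the measure of angle ∠CIK = 60°.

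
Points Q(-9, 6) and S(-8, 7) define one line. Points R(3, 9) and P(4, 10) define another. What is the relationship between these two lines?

Slope of line 1: m1 = (7 - 6)/(-8 - -9) = 1/1 = 1
Slope of line 2: m2 = (10 - 9)/(4 - 3) = 1/1 = 1
Since m1 = m2 = 1, the lines are parallel.

Parallel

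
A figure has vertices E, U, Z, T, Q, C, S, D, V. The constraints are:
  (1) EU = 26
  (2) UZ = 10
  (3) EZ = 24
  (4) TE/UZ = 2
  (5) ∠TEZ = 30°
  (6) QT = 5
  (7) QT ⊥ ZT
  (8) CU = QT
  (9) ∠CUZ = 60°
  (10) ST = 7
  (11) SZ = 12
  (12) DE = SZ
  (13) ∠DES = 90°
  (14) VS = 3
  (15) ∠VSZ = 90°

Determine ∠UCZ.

From the given relations: CU = QT = 5.
Step 1: By the law of cosines on triangle CUZ: CZ² = 5² + 10² − 2·5·10·cos(60°) = 75, so CZ = 5·√3.
Step 2: By the inverse law of cosines on triangle UCZ: cos(∠UCZ) = (5² + (5·√3)² − 10²) / (2·5·5·√3) = 0/86.6 = 0, so ∠UCZ = 90°.

Therefore, the measure of angle ∠UCZ = 90°.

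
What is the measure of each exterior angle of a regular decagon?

Each exterior angle of a regular n-gon is 360 / n.
For n = 10: 360 / 10 = 36 degrees.

36 degrees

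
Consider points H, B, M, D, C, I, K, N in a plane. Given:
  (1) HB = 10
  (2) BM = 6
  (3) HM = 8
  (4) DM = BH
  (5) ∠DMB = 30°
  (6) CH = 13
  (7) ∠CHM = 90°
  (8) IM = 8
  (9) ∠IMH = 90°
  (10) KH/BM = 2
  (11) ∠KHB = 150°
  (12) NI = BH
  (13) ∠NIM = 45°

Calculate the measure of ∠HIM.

Step 1: By the law of cosines on triangle IMH: IH² = 8² + 8² − 2·8·8·cos(90°) = 128, so IH = 8·√2.
Step 2: By the inverse law of cosines on triangle HIM: cos(∠HIM) = ((8·√2)² + 8² − 8²) / (2·8·√2·8) = 128/181.02 = 0.7071, so ∠HIM = 45°.

Therefore, the measure of angle ∠HIM = 45°.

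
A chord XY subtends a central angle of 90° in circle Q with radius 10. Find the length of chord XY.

Chord length = 2r sin(θ/2)
= 2 × 10 × sin(90°/2)
= 2 × 10 × sin(45°)
= 10*sqrt(2)

10*sqrt(2)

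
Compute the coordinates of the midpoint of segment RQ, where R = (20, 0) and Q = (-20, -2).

The midpoint is the average of the coordinates:
x: (20 + -20)/2 = 0
y: (0 + -2)/2 = -1
Midpoint = (0, -1)

(0, -1)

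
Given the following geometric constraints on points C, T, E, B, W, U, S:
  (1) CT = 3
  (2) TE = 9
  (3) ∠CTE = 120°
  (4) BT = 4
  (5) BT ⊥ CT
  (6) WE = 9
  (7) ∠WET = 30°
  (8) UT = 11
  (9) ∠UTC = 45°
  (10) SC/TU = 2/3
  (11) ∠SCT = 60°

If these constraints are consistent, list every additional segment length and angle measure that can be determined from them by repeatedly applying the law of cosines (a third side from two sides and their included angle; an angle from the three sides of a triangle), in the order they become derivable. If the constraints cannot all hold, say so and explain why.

The constraints are consistent. Derivable facts, in order:
After 1 step:
- CB = 5
- CE = 3·√13
- CU ≈ 9.13
- TS ≈ 6.39
- TW ≈ 4.66
After 2 steps:
- ∠BCT = 53.13°
- ∠CBT = 36.87°
- ∠CET = 13.9°
- ∠CST = 24.01°
- ∠CTS = 95.99°
- ∠CUT = 13.44°
- ∠ECT = 46.1°
- ∠ETW = 75°
- ∠EWT = 75°
- ∠TCU = 121.56°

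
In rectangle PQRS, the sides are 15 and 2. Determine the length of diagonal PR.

A rectangle's diagonal splits it into two right triangles, with the diagonal as the hypotenuse.
By the Pythagorean theorem, d^2 = 15^2 + 2^2 = 229.
Therefore d = sqrt(229).

sqrt(229)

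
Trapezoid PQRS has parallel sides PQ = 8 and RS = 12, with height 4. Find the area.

Area = (8 + 12) * 4 / 2 = 80 / 2 = 40

40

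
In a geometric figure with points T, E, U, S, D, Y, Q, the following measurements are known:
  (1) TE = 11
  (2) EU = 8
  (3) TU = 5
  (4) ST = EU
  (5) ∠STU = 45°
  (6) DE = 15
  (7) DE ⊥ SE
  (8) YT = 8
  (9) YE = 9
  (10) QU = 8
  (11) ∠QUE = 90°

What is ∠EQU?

Step 1: By the law of cosines on triangle QUE: QE² = 8² + 8² − 2·8·8·cos(90°) = 128, so QE = 8·√2.
Step 2: By the inverse law of cosines on triangle EQU: cos(∠EQU) = ((8·√2)² + 8² − 8²) / (2·8·√2·8) = 128/181.02 = 0.7071, so ∠EQU = 45°.

Therefore, the measure of angle ∠EQU = 45°.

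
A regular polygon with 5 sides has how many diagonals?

The number of diagonals in an n-gon is n(n - 3)/2.
For n = 5: 5(5 - 3)/2 = 5 × 2 / 2 = 5.

5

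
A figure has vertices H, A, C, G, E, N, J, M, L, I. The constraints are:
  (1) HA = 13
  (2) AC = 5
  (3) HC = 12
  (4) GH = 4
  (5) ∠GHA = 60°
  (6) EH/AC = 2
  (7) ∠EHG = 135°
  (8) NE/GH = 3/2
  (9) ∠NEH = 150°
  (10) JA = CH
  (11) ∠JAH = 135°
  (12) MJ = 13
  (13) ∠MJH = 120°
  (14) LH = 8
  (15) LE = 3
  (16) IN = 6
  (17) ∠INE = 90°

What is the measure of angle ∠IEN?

From the given relations: NE = 3/2·GH = 3/2·4 = 6.
Step 1: By the law of cosines on triangle ENI: EI² = 6² + 6² − 2·6·6·cos(90°) = 72, so EI = 6·√2.
Step 2: By the inverse law of cosines on triangle IEN: cos(∠IEN) = ((6·√2)² + 6² − 6²) / (2·6·√2·6) = 72/101.82 = 0.7071, so ∠IEN = 45°.

Therefore, the measure of angle ∠IEN = 45°.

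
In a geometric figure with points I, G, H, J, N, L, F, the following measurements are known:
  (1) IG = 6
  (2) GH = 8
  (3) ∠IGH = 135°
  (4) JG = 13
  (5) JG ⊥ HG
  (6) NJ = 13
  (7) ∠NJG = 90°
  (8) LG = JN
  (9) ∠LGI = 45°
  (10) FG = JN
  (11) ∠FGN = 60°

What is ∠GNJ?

Step 1: By the law of cosines on triangle NJG: NG² = 13² + 13² − 2·13·13·cos(90°) = 338, so NG = 13·√2.
Step 2: By the inverse law of cosines on triangle GNJ: cos(∠GNJ) = ((13·√2)² + 13² − 13²) / (2·13·√2·13) = 338/478 = 0.7071, so ∠GNJ = 45°.

Therefore, the measure of angle ∠GNJ = 45°.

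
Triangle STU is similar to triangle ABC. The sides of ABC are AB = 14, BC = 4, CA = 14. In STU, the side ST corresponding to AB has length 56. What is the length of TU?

k = 56/14 = 4. TU = 4 * 4 = 16.

16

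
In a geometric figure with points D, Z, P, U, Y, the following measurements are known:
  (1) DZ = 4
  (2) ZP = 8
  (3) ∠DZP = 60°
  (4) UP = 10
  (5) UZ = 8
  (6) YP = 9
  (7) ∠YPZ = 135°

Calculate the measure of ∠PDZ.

Step 1: By the law of cosines on triangle DZP: DP² = 4² + 8² − 2·4·8·cos(60°) = 48, so DP = 4·√3.
Step 2: By the inverse law of cosines on triangle PDZ: cos(∠PDZ) = ((4·√3)² + 4² − 8²) / (2·4·√3·4) = 0/55.43 = 0, so ∠PDZ = 90°.

Therefore, the measure of angle ∠PDZ = 90°.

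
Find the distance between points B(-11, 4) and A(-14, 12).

The horizontal distance is |-14 - -11| = 3 and the vertical distance is |12 - 4| = 8.
By the Pythagorean theorem, d = sqrt(3^2 + 8^2) = sqrt(73).

sqrt(73)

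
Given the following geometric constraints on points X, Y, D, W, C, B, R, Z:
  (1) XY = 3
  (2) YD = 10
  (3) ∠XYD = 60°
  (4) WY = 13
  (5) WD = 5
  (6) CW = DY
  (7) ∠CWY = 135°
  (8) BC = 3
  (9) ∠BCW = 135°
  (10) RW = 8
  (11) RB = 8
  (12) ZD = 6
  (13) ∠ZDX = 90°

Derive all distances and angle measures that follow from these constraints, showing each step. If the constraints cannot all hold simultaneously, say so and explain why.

The constraints are consistent.

From the given relations:
  CW = DY = 10

Step 1: From XY = 3, YD = 10, and ∠XYD = 60°, by the law of cosines:
  XD² = XY² + YD² - 2·XY·YD·cos(60°) = 9 + 100 - 30 = 79
  XD = √79

Step 2: From YW = 13, WC = 10, and ∠YWC = 135°, by the law of cosines:
  YC² = YW² + WC² - 2·YW·WC·cos(135°) = 169 + 100 + 183.8 = 452.8
  YC ≈ 21.28

Step 3: From WC = 10, CB = 3, and ∠WCB = 135°, by the law of cosines:
  WB² = WC² + CB² - 2·WC·CB·cos(135°) = 100 + 9 + 42.43 = 151.4
  WB ≈ 12.31

Step 4: From YD = 10, YW = 13, DW = 5, by the inverse law of cosines:
  cos(∠DYW) = (YD² + YW² - DW²) / (2·YD·YW)
  ∠DYW = 20.21°

Step 5: From DW = 5, DY = 10, WY = 13, by the inverse law of cosines:
  cos(∠WDY) = (DW² + DY² - WY²) / (2·DW·DY)
  ∠WDY = 116.1°

Step 6: From WD = 5, WY = 13, DY = 10, by the inverse law of cosines:
  cos(∠DWY) = (WD² + WY² - DY²) / (2·WD·WY)
  ∠DWY = 43.69°

Step 7: From XD = √79, DZ = 6, and ∠XDZ = 90°, by the law of cosines:
  XZ² = XD² + DZ² - 2·XD·DZ·cos(90°) = 79 + 36 - 0 = 115
  XZ = √115

Step 8: From XD = √79, XY = 3, DY = 10, by the inverse law of cosines:
  cos(∠DXY) = (XD² + XY² - DY²) / (2·XD·XY)
  ∠DXY = 103°

Step 9: From YC = 21.28, YW = 13, CW = 10, by the inverse law of cosines:
  cos(∠CYW) = (YC² + YW² - CW²) / (2·YC·YW)
  ∠CYW = 19.41°

Step 10: From DX = √79, DY = 10, XY = 3, by the inverse law of cosines:
  cos(∠XDY) = (DX² + DY² - XY²) / (2·DX·DY)
  ∠XDY = 17°

Step 11: From WB = 12.31, WC = 10, BC = 3, by the inverse law of cosines:
  cos(∠BWC) = (WB² + WC² - BC²) / (2·WB·WC)
  ∠BWC = 9.93°

Step 12: From WB = 12.31, WR = 8, BR = 8, by the inverse law of cosines:
  cos(∠BWR) = (WB² + WR² - BR²) / (2·WB·WR)
  ∠BWR = 39.73°

Step 13: From CW = 10, CY = 21.28, WY = 13, by the inverse law of cosines:
  cos(∠WCY) = (CW² + CY² - WY²) / (2·CW·CY)
  ∠WCY = 25.59°

Step 14: From BC = 3, BW = 12.31, CW = 10, by the inverse law of cosines:
  cos(∠CBW) = (BC² + BW² - CW²) / (2·BC·BW)
  ∠CBW = 35.07°

Step 15: From BR = 8, BW = 12.31, RW = 8, by the inverse law of cosines:
  cos(∠RBW) = (BR² + BW² - RW²) / (2·BR·BW)
  ∠RBW = 39.73°

Step 16: From RB = 8, RW = 8, BW = 12.31, by the inverse law of cosines:
  cos(∠BRW) = (RB² + RW² - BW²) / (2·RB·RW)
  ∠BRW = 100.55°

Step 17: From XD = √79, XZ = √115, DZ = 6, by the inverse law of cosines:
  cos(∠DXZ) = (XD² + XZ² - DZ²) / (2·XD·XZ)
  ∠DXZ = 34.02°

Step 18: From ZD = 6, ZX = √115, DX = √79, by the inverse law of cosines:
  cos(∠DZX) = (ZD² + ZX² - DX²) / (2·ZD·ZX)
  ∠DZX = 55.98°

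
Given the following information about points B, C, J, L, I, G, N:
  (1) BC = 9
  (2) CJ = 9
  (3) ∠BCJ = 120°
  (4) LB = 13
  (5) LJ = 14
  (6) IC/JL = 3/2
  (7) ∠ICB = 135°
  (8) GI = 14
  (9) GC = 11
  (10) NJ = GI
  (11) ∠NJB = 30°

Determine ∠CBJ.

Step 1: By the law of cosines on triangle BCJ: BJ² = 9² + 9² − 2·9·9·cos(120°) = 243, so BJ = 9·√3.
Step 2: By the inverse law of cosines on triangle CBJ: cos(∠CBJ) = (9² + (9·√3)² − 9²) / (2·9·9·√3) = 243/280.59 = 0.866, so ∠CBJ = 30°.

Therefore, the measure of angle ∠CBJ = 30°.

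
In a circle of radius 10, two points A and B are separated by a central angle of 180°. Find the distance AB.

Drop a perpendicular from the center to the chord, bisecting both the chord and the central angle.
Each half-chord = r sin(θ/2) = 10 sin(90°).
The full chord = 2 × 10 × sin(90°) = 20.

20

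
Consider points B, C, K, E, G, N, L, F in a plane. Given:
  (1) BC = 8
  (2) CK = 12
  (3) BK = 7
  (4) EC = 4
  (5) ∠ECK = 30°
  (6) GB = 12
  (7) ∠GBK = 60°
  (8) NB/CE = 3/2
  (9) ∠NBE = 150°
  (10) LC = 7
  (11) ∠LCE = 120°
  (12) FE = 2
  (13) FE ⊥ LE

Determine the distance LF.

Step 1: By the law of cosines on triangle LCE: LE² = 7² + 4² − 2·7·4·cos(120°) = 93, so LE = √93.
Step 2: By the law of cosines on triangle LEF: LF² = √93² + 2² − 2·√93·2·cos(90°) = 97, so LF = √97.

Therefore, the length of LF = √97.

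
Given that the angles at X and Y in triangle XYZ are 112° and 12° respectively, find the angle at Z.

The interior angles sum to 180°: angle Z = 180 - 112 - 12 = 56°.
The triangle is obtuse (angles 112°, 12°, 56°).

56 degrees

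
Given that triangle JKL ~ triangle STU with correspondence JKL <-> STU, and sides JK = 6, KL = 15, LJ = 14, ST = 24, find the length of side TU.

k = 24/6 = 4. TU = 4 * 15 = 60.

60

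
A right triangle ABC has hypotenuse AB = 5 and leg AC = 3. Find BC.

Rearranging the Pythagorean theorem to solve for the unknown leg:
leg^2 = hypotenuse^2 - known_leg^2 = 25 - 9 = 16
leg = sqrt(16) = 4.

4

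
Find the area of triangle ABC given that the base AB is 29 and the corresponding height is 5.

Area = (1/2)(29)(5) = 145/2

145/2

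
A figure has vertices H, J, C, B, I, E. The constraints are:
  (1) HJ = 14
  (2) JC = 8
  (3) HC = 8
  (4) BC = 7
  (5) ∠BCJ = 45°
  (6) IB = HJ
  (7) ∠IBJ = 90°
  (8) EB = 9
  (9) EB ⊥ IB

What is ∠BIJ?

From the given relations: IB = HJ = 14.
Step 1: By the law of cosines on triangle BCJ: BJ² = 7² + 8² − 2·7·8·cos(45°) = 33.8, so BJ ≈ 5.81.
Step 2: By the law of cosines on triangle IBJ: IJ² = 14² + 5.81² − 2·14·5.81·cos(90°) = 229.8, so IJ ≈ 15.16.
Step 3: By the inverse law of cosines on triangle BIJ: cos(∠BIJ) = (14² + 15.16² − 5.81²) / (2·14·15.16) = 392/424.46 = 0.9235, so ∠BIJ = 22.55°.

Therefore, the measure of angle ∠BIJ = 22.55°.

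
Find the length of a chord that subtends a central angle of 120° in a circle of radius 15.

Drop a perpendicular from the center to the chord, bisecting both the chord and the central angle.
Each half-chord = r sin(θ/2) = 15 sin(60°).
The full chord = 2 × 15 × sin(60°) = 15*sqrt(3).

15*sqrt(3)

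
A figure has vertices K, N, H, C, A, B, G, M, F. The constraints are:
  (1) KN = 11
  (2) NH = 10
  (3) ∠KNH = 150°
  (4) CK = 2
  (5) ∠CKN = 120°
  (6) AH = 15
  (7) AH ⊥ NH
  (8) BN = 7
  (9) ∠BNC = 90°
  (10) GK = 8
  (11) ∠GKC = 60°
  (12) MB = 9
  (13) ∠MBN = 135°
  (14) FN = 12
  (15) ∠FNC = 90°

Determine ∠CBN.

Step 1: By the law of cosines on triangle CKN: CN² = 2² + 11² − 2·2·11·cos(120°) = 147, so CN = 7·√3.
Step 2: By the law of cosines on triangle BNC: BC² = 7² + (7·√3)² − 2·7·7·√3·cos(90°) = 196, so BC = 14.
Step 3: By the inverse law of cosines on triangle CBN: cos(∠CBN) = (14² + 7² − (7·√3)²) / (2·14·7) = 98/196 = 0.5, so ∠CBN = 60°.

Therefore, the measure of angle ∠CBN = 60°.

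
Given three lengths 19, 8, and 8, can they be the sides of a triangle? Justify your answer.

The longest side is 19. The other two sides sum to 8 + 8 = 16.
Since 16 ≤ 19, the two shorter sides cannot reach around to close the triangle.

No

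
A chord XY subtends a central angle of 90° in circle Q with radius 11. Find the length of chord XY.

Drop a perpendicular from the center to the chord, bisecting both the chord and the central angle.
Each half-chord = r sin(θ/2) = 11 sin(45°).
The full chord = 2 × 11 × sin(45°) = 11*sqrt(2).

11*sqrt(2)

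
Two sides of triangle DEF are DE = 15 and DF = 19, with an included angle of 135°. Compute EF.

Law of cosines: EF^2 = 15^2 + 19^2 - 2(15)(19)cos(135°) = 285*sqrt(2) + 586, so EF = sqrt(285*sqrt(2) + 586).

sqrt(285*sqrt(2) + 586)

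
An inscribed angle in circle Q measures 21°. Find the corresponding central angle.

Central angle = 2 × 21° = 42° (inscribed angle theorem).

42°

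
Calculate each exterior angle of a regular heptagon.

Each exterior angle of a regular n-gon is 360 / n.
For n = 7: 360 / 7 = 360/7 degrees.

360/7 degrees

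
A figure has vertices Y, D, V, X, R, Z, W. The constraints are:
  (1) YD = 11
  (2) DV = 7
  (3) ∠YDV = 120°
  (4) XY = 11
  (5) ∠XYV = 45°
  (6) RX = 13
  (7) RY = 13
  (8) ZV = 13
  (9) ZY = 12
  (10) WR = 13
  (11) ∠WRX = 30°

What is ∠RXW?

Step 1: By the law of cosines on triangle XRW: XW² = 13² + 13² − 2·13·13·cos(30°) = 45.28, so XW ≈ 6.73.
Step 2: By the inverse law of cosines on triangle RXW: cos(∠RXW) = (13² + 6.73² − 13²) / (2·13·6.73) = 45.28/174.96 = 0.2588, so ∠RXW = 75°.

Therefore, the measure of angle ∠RXW = 75°.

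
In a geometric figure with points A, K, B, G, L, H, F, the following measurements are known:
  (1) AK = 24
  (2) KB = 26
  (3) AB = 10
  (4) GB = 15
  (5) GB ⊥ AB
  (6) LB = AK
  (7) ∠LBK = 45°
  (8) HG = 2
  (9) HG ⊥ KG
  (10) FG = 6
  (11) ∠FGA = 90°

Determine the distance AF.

Step 1: By the law of cosines on triangle GBA: GA² = 15² + 10² − 2·15·10·cos(90°) = 325, so GA = 5·√13.
Step 2: By the law of cosines on triangle AGF: AF² = (5·√13)² + 6² − 2·5·√13·6·cos(90°) = 361, so AF = 19.

Therefore, the length of AF = 19.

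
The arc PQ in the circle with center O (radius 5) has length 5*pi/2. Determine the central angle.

θ = 360 × 5*pi/2 / (2π × 5) = 90° (rearranging arc length formula).

90°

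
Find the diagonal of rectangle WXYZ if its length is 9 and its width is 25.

A rectangle's diagonal splits it into two right triangles, with the diagonal as the hypotenuse.
By the Pythagorean theorem, d^2 = 9^2 + 25^2 = 706.
Therefore d = sqrt(706).

sqrt(706)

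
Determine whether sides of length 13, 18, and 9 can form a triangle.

Check all three triangle inequalities:
13 + 18 = 31 > 9 ✓
13 + 9 = 22 > 18 ✓
18 + 9 = 27 > 13 ✓
All conditions hold, so these sides form a valid triangle.

Yes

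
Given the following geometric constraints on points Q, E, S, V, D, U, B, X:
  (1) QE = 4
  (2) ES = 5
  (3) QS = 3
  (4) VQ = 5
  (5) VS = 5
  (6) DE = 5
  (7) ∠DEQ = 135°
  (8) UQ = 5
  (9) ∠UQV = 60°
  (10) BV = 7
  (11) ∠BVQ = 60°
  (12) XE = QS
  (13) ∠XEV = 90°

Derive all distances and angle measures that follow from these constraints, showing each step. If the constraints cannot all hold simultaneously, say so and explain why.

The constraints are consistent.

From the given relations:
  XE = QS = 3

Step 1: From QE = 4, ED = 5, and ∠QED = 135°, by the law of cosines:
  QD² = QE² + ED² - 2·QE·ED·cos(135°) = 16 + 25 + 28.28 = 69.28
  QD ≈ 8.32

Step 2: From QV = 5, VB = 7, and ∠QVB = 60°, by the law of cosines:
  QB² = QV² + VB² - 2·QV·VB·cos(60°) = 25 + 49 - 35 = 39
  QB = √39

Step 3: From VQ = 5, QU = 5, and ∠VQU = 60°, by the law of cosines:
  VU² = VQ² + QU² - 2·VQ·QU·cos(60°) = 25 + 25 - 25 = 25
  VU = 5

Step 4: From QE = 4, QS = 3, ES = 5, by the inverse law of cosines:
  cos(∠EQS) = (QE² + QS² - ES²) / (2·QE·QS)
  ∠EQS = 90°

Step 5: From QS = 3, QV = 5, SV = 5, by the inverse law of cosines:
  cos(∠SQV) = (QS² + QV² - SV²) / (2·QS·QV)
  ∠SQV = 72.54°

Step 6: From EQ = 4, ES = 5, QS = 3, by the inverse law of cosines:
  cos(∠QES) = (EQ² + ES² - QS²) / (2·EQ·ES)
  ∠QES = 36.87°

Step 7: From SE = 5, SQ = 3, EQ = 4, by the inverse law of cosines:
  cos(∠ESQ) = (SE² + SQ² - EQ²) / (2·SE·SQ)
  ∠ESQ = 53.13°

Step 8: From SQ = 3, SV = 5, QV = 5, by the inverse law of cosines:
  cos(∠QSV) = (SQ² + SV² - QV²) / (2·SQ·SV)
  ∠QSV = 72.54°

Step 9: From VQ = 5, VS = 5, QS = 3, by the inverse law of cosines:
  cos(∠QVS) = (VQ² + VS² - QS²) / (2·VQ·VS)
  ∠QVS = 34.92°

Step 10: From QB = √39, QV = 5, BV = 7, by the inverse law of cosines:
  cos(∠BQV) = (QB² + QV² - BV²) / (2·QB·QV)
  ∠BQV = 76.1°

Step 11: From QD = 8.32, QE = 4, DE = 5, by the inverse law of cosines:
  cos(∠DQE) = (QD² + QE² - DE²) / (2·QD·QE)
  ∠DQE = 25.14°

Step 12: From VQ = 5, VU = 5, QU = 5, by the inverse law of cosines:
  cos(∠QVU) = (VQ² + VU² - QU²) / (2·VQ·VU)
  ∠QVU = 60°

Step 13: From DE = 5, DQ = 8.32, EQ = 4, by the inverse law of cosines:
  cos(∠EDQ) = (DE² + DQ² - EQ²) / (2·DE·DQ)
  ∠EDQ = 19.86°

Step 14: From UQ = 5, UV = 5, QV = 5, by the inverse law of cosines:
  cos(∠QUV) = (UQ² + UV² - QV²) / (2·UQ·UV)
  ∠QUV = 60°

Step 15: From BQ = √39, BV = 7, QV = 5, by the inverse law of cosines:
  cos(∠QBV) = (BQ² + BV² - QV²) / (2·BQ·BV)
  ∠QBV = 43.9°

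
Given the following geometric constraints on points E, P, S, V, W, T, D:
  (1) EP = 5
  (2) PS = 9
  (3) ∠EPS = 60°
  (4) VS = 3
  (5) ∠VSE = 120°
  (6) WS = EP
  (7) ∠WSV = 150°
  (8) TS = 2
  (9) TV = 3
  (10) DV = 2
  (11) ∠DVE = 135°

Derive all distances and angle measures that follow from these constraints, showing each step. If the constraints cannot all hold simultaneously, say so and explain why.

The constraints are consistent.

From the given relations:
  WS = EP = 5

Step 1: From EP = 5, PS = 9, and ∠EPS = 60°, by the law of cosines:
  ES² = EP² + PS² - 2·EP·PS·cos(60°) = 25 + 81 - 45 = 61
  ES = √61

Step 2: From VS = 3, SW = 5, and ∠VSW = 150°, by the law of cosines:
  VW² = VS² + SW² - 2·VS·SW·cos(150°) = 9 + 25 + 25.98 = 59.98
  VW ≈ 7.74

Step 3: From ST = 2, SV = 3, TV = 3, by the inverse law of cosines:
  cos(∠TSV) = (ST² + SV² - TV²) / (2·ST·SV)
  ∠TSV = 70.53°

Step 4: From VS = 3, VT = 3, ST = 2, by the inverse law of cosines:
  cos(∠SVT) = (VS² + VT² - ST²) / (2·VS·VT)
  ∠SVT = 38.94°

Step 5: From TS = 2, TV = 3, SV = 3, by the inverse law of cosines:
  cos(∠STV) = (TS² + TV² - SV²) / (2·TS·TV)
  ∠STV = 70.53°

Step 6: From ES = √61, SV = 3, and ∠ESV = 120°, by the law of cosines:
  EV² = ES² + SV² - 2·ES·SV·cos(120°) = 61 + 9 + 23.43 = 93.43
  EV ≈ 9.67

Step 7: From EP = 5, ES = √61, PS = 9, by the inverse law of cosines:
  cos(∠PES) = (EP² + ES² - PS²) / (2·EP·ES)
  ∠PES = 86.33°

Step 8: From SE = √61, SP = 9, EP = 5, by the inverse law of cosines:
  cos(∠ESP) = (SE² + SP² - EP²) / (2·SE·SP)
  ∠ESP = 33.67°

Step 9: From VS = 3, VW = 7.74, SW = 5, by the inverse law of cosines:
  cos(∠SVW) = (VS² + VW² - SW²) / (2·VS·VW)
  ∠SVW = 18.83°

Step 10: From WS = 5, WV = 7.74, SV = 3, by the inverse law of cosines:
  cos(∠SWV) = (WS² + WV² - SV²) / (2·WS·WV)
  ∠SWV = 11.17°

Step 11: From EV = 9.67, VD = 2, and ∠EVD = 135°, by the law of cosines:
  ED² = EV² + VD² - 2·EV·VD·cos(135°) = 93.43 + 4 + 27.34 = 124.8
  ED ≈ 11.17

Step 12: From ES = √61, EV = 9.67, SV = 3, by the inverse law of cosines:
  cos(∠SEV) = (ES² + EV² - SV²) / (2·ES·EV)
  ∠SEV = 15.59°

Step 13: From VE = 9.67, VS = 3, ES = √61, by the inverse law of cosines:
  cos(∠EVS) = (VE² + VS² - ES²) / (2·VE·VS)
  ∠EVS = 44.41°

Step 14: From ED = 11.17, EV = 9.67, DV = 2, by the inverse law of cosines:
  cos(∠DEV) = (ED² + EV² - DV²) / (2·ED·EV)
  ∠DEV = 7.27°

Step 15: From DE = 11.17, DV = 2, EV = 9.67, by the inverse law of cosines:
  cos(∠EDV) = (DE² + DV² - EV²) / (2·DE·DV)
  ∠EDV = 37.73°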